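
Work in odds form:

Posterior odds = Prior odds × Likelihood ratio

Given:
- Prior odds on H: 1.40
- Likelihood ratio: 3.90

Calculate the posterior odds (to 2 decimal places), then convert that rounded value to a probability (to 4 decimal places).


Step 1: Calculate posterior odds
Posterior odds = Prior odds × LR
               = 1.40 × 3.90
               = 5.46

Step 2: Convert to probability
P(H|E) = Posterior odds / (1 + Posterior odds)
       = 5.46 / (1 + 5.46)
       = 5.46 / 6.46
       = 0.8452

The evidence increased P(H) from 0.5833 to 0.8452.


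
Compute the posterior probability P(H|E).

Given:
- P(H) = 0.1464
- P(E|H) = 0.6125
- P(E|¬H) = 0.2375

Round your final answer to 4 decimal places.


Bayes' theorem: P(H|E) = P(E|H) × P(H) / P(E)

Step 1: Calculate P(E) using law of total probability
P(E) = P(E|H)P(H) + P(E|¬H)P(¬H)
     = 0.6125 × 0.1464 + 0.2375 × 0.8536
     = 0.08967000 + 0.20273000
     = 0.29240000

Step 2: Apply Bayes' theorem
P(H|E) = P(E|H) × P(H) / P(E)
       = 0.08967000 / 0.29240000
       = 0.3067


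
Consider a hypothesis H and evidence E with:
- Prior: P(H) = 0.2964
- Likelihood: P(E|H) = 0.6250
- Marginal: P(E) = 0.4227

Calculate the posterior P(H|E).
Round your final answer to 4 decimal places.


Using Bayes' theorem:

P(H|E) = P(E|H) × P(H) / P(E)
       = 0.6250 × 0.2964 / 0.4227
       = 0.18525000 / 0.4227
       = 0.4383

The evidence strengthens our belief in H.
Prior: 0.2964 → Posterior: 0.4383


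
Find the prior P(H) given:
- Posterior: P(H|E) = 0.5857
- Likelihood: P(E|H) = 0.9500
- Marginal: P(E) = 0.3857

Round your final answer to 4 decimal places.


From Bayes' theorem: P(H|E) = P(E|H) × P(H) / P(E)

Rearranging for P(H):
P(H) = P(H|E) × P(E) / P(E|H)
     = 0.5857 × 0.3857 / 0.9500
     = 0.22590449 / 0.9500
     = 0.2378


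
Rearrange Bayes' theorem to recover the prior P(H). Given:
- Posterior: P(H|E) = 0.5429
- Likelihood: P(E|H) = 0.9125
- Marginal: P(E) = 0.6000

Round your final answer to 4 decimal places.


From Bayes' theorem: P(H|E) = P(E|H) × P(H) / P(E)

Rearranging for P(H):
P(H) = P(H|E) × P(E) / P(E|H)
     = 0.5429 × 0.6000 / 0.9125
     = 0.32574000 / 0.9125
     = 0.3570


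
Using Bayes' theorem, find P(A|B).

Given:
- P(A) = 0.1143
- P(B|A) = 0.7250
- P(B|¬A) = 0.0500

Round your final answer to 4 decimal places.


Bayes' theorem: P(A|B) = P(B|A) × P(A) / P(B)

Step 1: Calculate P(B) using law of total probability
P(B) = P(B|A)P(A) + P(B|¬A)P(¬A)
     = 0.7250 × 0.1143 + 0.0500 × 0.8857
     = 0.08286750 + 0.04428500
     = 0.12715250

Step 2: Apply Bayes' theorem
P(A|B) = P(B|A) × P(A) / P(B)
       = 0.08286750 / 0.12715250
       = 0.6517


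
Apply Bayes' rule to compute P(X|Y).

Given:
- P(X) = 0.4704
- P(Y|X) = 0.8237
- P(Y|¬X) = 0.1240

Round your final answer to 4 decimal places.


Bayes' theorem: P(X|Y) = P(Y|X) × P(X) / P(Y)

Step 1: Calculate P(Y) using law of total probability
P(Y) = P(Y|X)P(X) + P(Y|¬X)P(¬X)
     = 0.8237 × 0.4704 + 0.1240 × 0.5296
     = 0.38746848 + 0.06567040
     = 0.45313888

Step 2: Apply Bayes' theorem
P(X|Y) = P(Y|X) × P(X) / P(Y)
       = 0.38746848 / 0.45313888
       = 0.8551


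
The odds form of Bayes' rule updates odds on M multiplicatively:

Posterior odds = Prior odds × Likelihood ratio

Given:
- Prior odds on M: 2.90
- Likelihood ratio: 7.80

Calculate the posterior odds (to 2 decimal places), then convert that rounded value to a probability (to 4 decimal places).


Step 1: Calculate posterior odds
Posterior odds = Prior odds × LR
               = 2.90 × 7.80
               = 22.62

Step 2: Convert to probability
P(M|E) = Posterior odds / (1 + Posterior odds)
       = 22.62 / (1 + 22.62)
       = 22.62 / 23.62
       = 0.9577

The evidence increased P(M) from 0.7436 to 0.9577.


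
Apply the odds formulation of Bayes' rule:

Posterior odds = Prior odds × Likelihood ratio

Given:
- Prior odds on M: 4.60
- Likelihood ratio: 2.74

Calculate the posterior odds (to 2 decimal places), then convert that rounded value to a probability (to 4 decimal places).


Step 1: Calculate posterior odds
Posterior odds = Prior odds × LR
               = 4.60 × 2.74
               = 12.60

Step 2: Convert to probability
P(M|E) = Posterior odds / (1 + Posterior odds)
       = 12.60 / (1 + 12.60)
       = 12.60 / 13.60
       = 0.9265

The evidence increased P(M) from 0.8214 to 0.9265.


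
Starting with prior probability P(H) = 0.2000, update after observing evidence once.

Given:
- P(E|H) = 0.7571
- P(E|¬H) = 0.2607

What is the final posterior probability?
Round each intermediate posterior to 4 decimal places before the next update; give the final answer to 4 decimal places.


Sequential Bayesian updating:

Initial prior: P(H) = 0.2000

Update 1:
  P(E) = 0.7571 × 0.2000 + 0.2607 × 0.8000 = 0.15142000 + 0.20856000 = 0.35998000
  P(H|E) = 0.15142000 / 0.35998000 = 0.4206

Final posterior: 0.4206


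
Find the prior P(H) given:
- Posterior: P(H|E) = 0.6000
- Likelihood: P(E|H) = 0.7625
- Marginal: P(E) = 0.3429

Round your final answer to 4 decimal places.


From Bayes' theorem: P(H|E) = P(E|H) × P(H) / P(E)

Rearranging for P(H):
P(H) = P(H|E) × P(E) / P(E|H)
     = 0.6000 × 0.3429 / 0.7625
     = 0.20574000 / 0.7625
     = 0.2698


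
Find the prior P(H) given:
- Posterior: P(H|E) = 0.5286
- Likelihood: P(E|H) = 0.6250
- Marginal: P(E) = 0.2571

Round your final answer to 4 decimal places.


From Bayes' theorem: P(H|E) = P(E|H) × P(H) / P(E)

Rearranging for P(H):
P(H) = P(H|E) × P(E) / P(E|H)
     = 0.5286 × 0.2571 / 0.6250
     = 0.13590306 / 0.6250
     = 0.2174


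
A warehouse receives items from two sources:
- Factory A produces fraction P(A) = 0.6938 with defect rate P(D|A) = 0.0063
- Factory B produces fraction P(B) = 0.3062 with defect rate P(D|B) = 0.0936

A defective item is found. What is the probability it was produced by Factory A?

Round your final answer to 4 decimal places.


Let A = from Factory A, D = defective

Given:
- P(A) = 0.6938, P(B) = 0.3062
- P(D|A) = 0.0063, P(D|B) = 0.0936

Step 1: Find P(D)
P(D) = P(D|A)P(A) + P(D|B)P(B)
     = 0.0063 × 0.6938 + 0.0936 × 0.3062
     = 0.00437094 + 0.02866032
     = 0.03303126

Step 2: Apply Bayes' theorem
P(A|D) = P(D|A)P(A) / P(D)
       = 0.00437094 / 0.03303126
       = 0.1323


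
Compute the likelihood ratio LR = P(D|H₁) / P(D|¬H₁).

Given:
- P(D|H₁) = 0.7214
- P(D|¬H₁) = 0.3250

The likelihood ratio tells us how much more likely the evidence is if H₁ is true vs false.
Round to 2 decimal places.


Likelihood Ratio (LR) = P(D|H₁) / P(D|¬H₁)

LR = 0.7214 / 0.3250
   = 2.22

The evidence is 2.22 times more likely if H₁ is true than if H₁ is false.
Since LR > 1, the evidence supports H₁ over ¬H₁.


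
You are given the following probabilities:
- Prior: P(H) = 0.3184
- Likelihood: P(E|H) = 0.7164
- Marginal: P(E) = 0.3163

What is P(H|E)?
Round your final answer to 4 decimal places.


Using Bayes' theorem:

P(H|E) = P(E|H) × P(H) / P(E)
       = 0.7164 × 0.3184 / 0.3163
       = 0.22810176 / 0.3163
       = 0.7212

The evidence strengthens our belief in H.
Prior: 0.3184 → Posterior: 0.7212


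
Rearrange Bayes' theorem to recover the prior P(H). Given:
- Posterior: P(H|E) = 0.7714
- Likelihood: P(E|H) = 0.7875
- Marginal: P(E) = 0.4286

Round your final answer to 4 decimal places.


From Bayes' theorem: P(H|E) = P(E|H) × P(H) / P(E)

Rearranging for P(H):
P(H) = P(H|E) × P(E) / P(E|H)
     = 0.7714 × 0.4286 / 0.7875
     = 0.33062204 / 0.7875
     = 0.4198


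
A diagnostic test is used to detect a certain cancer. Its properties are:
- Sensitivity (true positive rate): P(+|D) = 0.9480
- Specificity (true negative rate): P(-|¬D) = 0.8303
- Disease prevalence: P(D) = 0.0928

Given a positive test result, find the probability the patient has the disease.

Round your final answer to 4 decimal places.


Let D = has disease, + = positive test

Given:
- P(D) = 0.0928 (prevalence)
- P(+|D) = 0.9480 (sensitivity)
- P(-|¬D) = 0.8303 (specificity)
- P(+|¬D) = 0.1697 (false positive rate = 1 - specificity)

Step 1: Find P(+)
P(+) = P(+|D)P(D) + P(+|¬D)P(¬D)
     = 0.9480 × 0.0928 + 0.1697 × 0.9072
     = 0.08797440 + 0.15395184
     = 0.24192624

Step 2: Apply Bayes' theorem for P(D|+)
P(D|+) = P(+|D)P(D) / P(+)
       = 0.08797440 / 0.24192624
       = 0.3636


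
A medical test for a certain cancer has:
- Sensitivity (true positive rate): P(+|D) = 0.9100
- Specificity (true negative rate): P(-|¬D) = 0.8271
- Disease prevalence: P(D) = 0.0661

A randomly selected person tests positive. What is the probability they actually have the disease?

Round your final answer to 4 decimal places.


Let D = has disease, + = positive test

Given:
- P(D) = 0.0661 (prevalence)
- P(+|D) = 0.9100 (sensitivity)
- P(-|¬D) = 0.8271 (specificity)
- P(+|¬D) = 0.1729 (false positive rate = 1 - specificity)

Step 1: Find P(+)
P(+) = P(+|D)P(D) + P(+|¬D)P(¬D)
     = 0.9100 × 0.0661 + 0.1729 × 0.9339
     = 0.06015100 + 0.16147131
     = 0.22162231

Step 2: Apply Bayes' theorem for P(D|+)
P(D|+) = P(+|D)P(D) / P(+)
       = 0.06015100 / 0.22162231
       = 0.2714


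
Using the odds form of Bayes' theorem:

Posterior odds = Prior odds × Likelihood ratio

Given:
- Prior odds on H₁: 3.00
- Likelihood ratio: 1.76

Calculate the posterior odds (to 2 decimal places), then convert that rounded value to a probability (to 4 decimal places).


Step 1: Calculate posterior odds
Posterior odds = Prior odds × LR
               = 3.00 × 1.76
               = 5.28

Step 2: Convert to probability
P(H₁|E) = Posterior odds / (1 + Posterior odds)
       = 5.28 / (1 + 5.28)
       = 5.28 / 6.28
       = 0.8408

The evidence increased P(H₁) from 0.7500 to 0.8408.


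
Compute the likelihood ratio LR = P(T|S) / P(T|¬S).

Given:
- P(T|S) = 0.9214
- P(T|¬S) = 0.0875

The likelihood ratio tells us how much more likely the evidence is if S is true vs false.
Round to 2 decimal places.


Likelihood Ratio (LR) = P(T|S) / P(T|¬S)

LR = 0.9214 / 0.0875
   = 10.53

The evidence is 10.53 times more likely if S is true than if S is false.
Because LR exceeds 1, T is evidence for S.


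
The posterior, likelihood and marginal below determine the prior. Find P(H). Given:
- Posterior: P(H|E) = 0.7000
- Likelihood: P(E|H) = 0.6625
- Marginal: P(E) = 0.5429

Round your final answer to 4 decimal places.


From Bayes' theorem: P(H|E) = P(E|H) × P(H) / P(E)

Rearranging for P(H):
P(H) = P(H|E) × P(E) / P(E|H)
     = 0.7000 × 0.5429 / 0.6625
     = 0.38003000 / 0.6625
     = 0.5736


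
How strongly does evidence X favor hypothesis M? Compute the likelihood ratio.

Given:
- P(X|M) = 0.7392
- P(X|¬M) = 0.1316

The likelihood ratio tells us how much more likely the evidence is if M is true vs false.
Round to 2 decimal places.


Likelihood Ratio (LR) = P(X|M) / P(X|¬M)

LR = 0.7392 / 0.1316
   = 5.62

The evidence is 5.62 times more likely if M is true than if M is false.
Since LR > 1, the evidence supports M over ¬M.


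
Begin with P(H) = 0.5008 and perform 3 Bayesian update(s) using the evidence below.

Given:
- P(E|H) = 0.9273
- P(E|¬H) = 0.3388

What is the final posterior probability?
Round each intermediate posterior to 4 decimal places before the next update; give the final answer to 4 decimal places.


Sequential Bayesian updating:

Initial prior: P(H) = 0.5008

Update 1:
  P(E) = 0.9273 × 0.5008 + 0.3388 × 0.4992 = 0.46439184 + 0.16912896 = 0.63352080
  P(H|E) = 0.46439184 / 0.63352080 = 0.7330

Update 2:
  P(E) = 0.9273 × 0.7330 + 0.3388 × 0.2670 = 0.67971090 + 0.09045960 = 0.77017050
  P(H|E) = 0.67971090 / 0.77017050 = 0.8825

Update 3:
  P(E) = 0.9273 × 0.8825 + 0.3388 × 0.1175 = 0.81834225 + 0.03980900 = 0.85815125
  P(H|E) = 0.81834225 / 0.85815125 = 0.9536

Final posterior: 0.9536


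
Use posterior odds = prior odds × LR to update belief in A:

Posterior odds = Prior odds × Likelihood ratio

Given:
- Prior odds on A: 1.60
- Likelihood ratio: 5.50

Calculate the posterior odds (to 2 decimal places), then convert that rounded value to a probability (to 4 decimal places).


Step 1: Calculate posterior odds
Posterior odds = Prior odds × LR
               = 1.60 × 5.50
               = 8.80

Step 2: Convert to probability
P(A|E) = Posterior odds / (1 + Posterior odds)
       = 8.80 / (1 + 8.80)
       = 8.80 / 9.80
       = 0.8980

The evidence increased P(A) from 0.6154 to 0.8980.


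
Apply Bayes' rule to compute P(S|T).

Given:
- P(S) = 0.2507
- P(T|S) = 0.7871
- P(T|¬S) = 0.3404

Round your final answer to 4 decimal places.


Bayes' theorem: P(S|T) = P(T|S) × P(S) / P(T)

Step 1: Calculate P(T) using law of total probability
P(T) = P(T|S)P(S) + P(T|¬S)P(¬S)
     = 0.7871 × 0.2507 + 0.3404 × 0.7493
     = 0.19732597 + 0.25506172
     = 0.45238769

Step 2: Apply Bayes' theorem
P(S|T) = P(T|S) × P(S) / P(T)
       = 0.19732597 / 0.45238769
       = 0.4362


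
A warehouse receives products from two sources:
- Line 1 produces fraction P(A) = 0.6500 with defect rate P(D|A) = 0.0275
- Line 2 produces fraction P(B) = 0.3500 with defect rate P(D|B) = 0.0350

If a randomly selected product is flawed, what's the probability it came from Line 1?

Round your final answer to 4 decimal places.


Let A = from Line 1, D = flawed

Given:
- P(A) = 0.6500, P(B) = 0.3500
- P(D|A) = 0.0275, P(D|B) = 0.0350

Step 1: Find P(D)
P(D) = P(D|A)P(A) + P(D|B)P(B)
     = 0.0275 × 0.6500 + 0.0350 × 0.3500
     = 0.01787500 + 0.01225000
     = 0.03012500

Step 2: Apply Bayes' theorem
P(A|D) = P(D|A)P(A) / P(D)
       = 0.01787500 / 0.03012500
       = 0.5934


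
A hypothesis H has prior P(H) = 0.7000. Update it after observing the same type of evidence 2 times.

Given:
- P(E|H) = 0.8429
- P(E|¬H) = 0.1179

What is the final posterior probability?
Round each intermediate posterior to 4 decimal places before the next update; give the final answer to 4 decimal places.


Sequential Bayesian updating:

Initial prior: P(H) = 0.7000

Update 1:
  P(E) = 0.8429 × 0.7000 + 0.1179 × 0.3000 = 0.59003000 + 0.03537000 = 0.62540000
  P(H|E) = 0.59003000 / 0.62540000 = 0.9434

Update 2:
  P(E) = 0.8429 × 0.9434 + 0.1179 × 0.0566 = 0.79519186 + 0.00667314 = 0.80186500
  P(H|E) = 0.79519186 / 0.80186500 = 0.9917

Final posterior: 0.9917


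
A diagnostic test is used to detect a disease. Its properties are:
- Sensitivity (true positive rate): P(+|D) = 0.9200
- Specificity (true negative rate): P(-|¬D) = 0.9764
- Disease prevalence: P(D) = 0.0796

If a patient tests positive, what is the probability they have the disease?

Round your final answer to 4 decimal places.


Let D = has disease, + = positive test

Given:
- P(D) = 0.0796 (prevalence)
- P(+|D) = 0.9200 (sensitivity)
- P(-|¬D) = 0.9764 (specificity)
- P(+|¬D) = 0.0236 (false positive rate = 1 - specificity)

Step 1: Find P(+)
P(+) = P(+|D)P(D) + P(+|¬D)P(¬D)
     = 0.9200 × 0.0796 + 0.0236 × 0.9204
     = 0.07323200 + 0.02172144
     = 0.09495344

Step 2: Apply Bayes' theorem for P(D|+)
P(D|+) = P(+|D)P(D) / P(+)
       = 0.07323200 / 0.09495344
       = 0.7712


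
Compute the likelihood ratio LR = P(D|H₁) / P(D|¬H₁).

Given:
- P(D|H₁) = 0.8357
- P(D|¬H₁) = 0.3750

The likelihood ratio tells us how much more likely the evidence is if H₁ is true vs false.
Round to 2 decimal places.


Likelihood Ratio (LR) = P(D|H₁) / P(D|¬H₁)

LR = 0.8357 / 0.3750
   = 2.23

The evidence is 2.23 times more likely if H₁ is true than if H₁ is false.
Because LR exceeds 1, D is evidence for H₁.


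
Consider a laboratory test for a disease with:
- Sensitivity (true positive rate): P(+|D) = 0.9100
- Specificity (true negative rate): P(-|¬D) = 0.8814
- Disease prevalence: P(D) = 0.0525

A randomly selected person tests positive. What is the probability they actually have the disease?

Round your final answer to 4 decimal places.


Let D = has disease, + = positive test

Given:
- P(D) = 0.0525 (prevalence)
- P(+|D) = 0.9100 (sensitivity)
- P(-|¬D) = 0.8814 (specificity)
- P(+|¬D) = 0.1186 (false positive rate = 1 - specificity)

Step 1: Find P(+)
P(+) = P(+|D)P(D) + P(+|¬D)P(¬D)
     = 0.9100 × 0.0525 + 0.1186 × 0.9475
     = 0.04777500 + 0.11237350
     = 0.16014850

Step 2: Apply Bayes' theorem for P(D|+)
P(D|+) = P(+|D)P(D) / P(+)
       = 0.04777500 / 0.16014850
       = 0.2983


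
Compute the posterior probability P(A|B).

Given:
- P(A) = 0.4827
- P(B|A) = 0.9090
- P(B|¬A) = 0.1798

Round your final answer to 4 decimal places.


Bayes' theorem: P(A|B) = P(B|A) × P(A) / P(B)

Step 1: Calculate P(B) using law of total probability
P(B) = P(B|A)P(A) + P(B|¬A)P(¬A)
     = 0.9090 × 0.4827 + 0.1798 × 0.5173
     = 0.43877430 + 0.09301054
     = 0.53178484

Step 2: Apply Bayes' theorem
P(A|B) = P(B|A) × P(A) / P(B)
       = 0.43877430 / 0.53178484
       = 0.8251


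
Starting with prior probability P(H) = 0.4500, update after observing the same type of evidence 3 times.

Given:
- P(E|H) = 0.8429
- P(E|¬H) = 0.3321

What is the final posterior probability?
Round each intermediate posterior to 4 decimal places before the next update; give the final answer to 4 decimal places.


Sequential Bayesian updating:

Initial prior: P(H) = 0.4500

Update 1:
  P(E) = 0.8429 × 0.4500 + 0.3321 × 0.5500 = 0.37930500 + 0.18265500 = 0.56196000
  P(H|E) = 0.37930500 / 0.56196000 = 0.6750

Update 2:
  P(E) = 0.8429 × 0.6750 + 0.3321 × 0.3250 = 0.56895750 + 0.10793250 = 0.67689000
  P(H|E) = 0.56895750 / 0.67689000 = 0.8405

Update 3:
  P(E) = 0.8429 × 0.8405 + 0.3321 × 0.1595 = 0.70845745 + 0.05296995 = 0.76142740
  P(H|E) = 0.70845745 / 0.76142740 = 0.9304

Final posterior: 0.9304


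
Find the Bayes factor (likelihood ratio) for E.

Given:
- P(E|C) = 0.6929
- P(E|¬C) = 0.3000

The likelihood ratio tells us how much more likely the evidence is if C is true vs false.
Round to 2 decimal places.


Likelihood Ratio (LR) = P(E|C) / P(E|¬C)

LR = 0.6929 / 0.3000
   = 2.31

The evidence is 2.31 times more likely if C is true than if C is false.
Because LR exceeds 1, E is evidence for C.


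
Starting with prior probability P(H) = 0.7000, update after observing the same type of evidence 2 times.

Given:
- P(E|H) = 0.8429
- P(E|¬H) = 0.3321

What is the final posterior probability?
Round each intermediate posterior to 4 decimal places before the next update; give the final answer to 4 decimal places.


Sequential Bayesian updating:

Initial prior: P(H) = 0.7000

Update 1:
  P(E) = 0.8429 × 0.7000 + 0.3321 × 0.3000 = 0.59003000 + 0.09963000 = 0.68966000
  P(H|E) = 0.59003000 / 0.68966000 = 0.8555

Update 2:
  P(E) = 0.8429 × 0.8555 + 0.3321 × 0.1445 = 0.72110095 + 0.04798845 = 0.76908940
  P(H|E) = 0.72110095 / 0.76908940 = 0.9376

Final posterior: 0.9376


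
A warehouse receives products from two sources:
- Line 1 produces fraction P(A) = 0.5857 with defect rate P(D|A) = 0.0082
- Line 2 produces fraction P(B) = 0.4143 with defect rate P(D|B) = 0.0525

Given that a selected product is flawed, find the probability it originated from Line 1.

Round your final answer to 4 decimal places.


Let A = from Line 1, D = flawed

Given:
- P(A) = 0.5857, P(B) = 0.4143
- P(D|A) = 0.0082, P(D|B) = 0.0525

Step 1: Find P(D)
P(D) = P(D|A)P(A) + P(D|B)P(B)
     = 0.0082 × 0.5857 + 0.0525 × 0.4143
     = 0.00480274 + 0.02175075
     = 0.02655349

Step 2: Apply Bayes' theorem
P(A|D) = P(D|A)P(A) / P(D)
       = 0.00480274 / 0.02655349
       = 0.1809


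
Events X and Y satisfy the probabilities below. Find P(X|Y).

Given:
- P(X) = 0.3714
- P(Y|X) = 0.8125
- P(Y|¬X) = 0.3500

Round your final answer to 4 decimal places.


Bayes' theorem: P(X|Y) = P(Y|X) × P(X) / P(Y)

Step 1: Calculate P(Y) using law of total probability
P(Y) = P(Y|X)P(X) + P(Y|¬X)P(¬X)
     = 0.8125 × 0.3714 + 0.3500 × 0.6286
     = 0.30176250 + 0.22001000
     = 0.52177250

Step 2: Apply Bayes' theorem
P(X|Y) = P(Y|X) × P(X) / P(Y)
       = 0.30176250 / 0.52177250
       = 0.5783


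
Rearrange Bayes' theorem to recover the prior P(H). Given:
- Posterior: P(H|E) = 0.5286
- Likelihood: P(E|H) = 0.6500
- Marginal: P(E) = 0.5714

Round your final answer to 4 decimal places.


From Bayes' theorem: P(H|E) = P(E|H) × P(H) / P(E)

Rearranging for P(H):
P(H) = P(H|E) × P(E) / P(E|H)
     = 0.5286 × 0.5714 / 0.6500
     = 0.30204204 / 0.6500
     = 0.4647


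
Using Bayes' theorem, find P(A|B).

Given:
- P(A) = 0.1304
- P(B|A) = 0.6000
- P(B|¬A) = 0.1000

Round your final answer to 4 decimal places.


Bayes' theorem: P(A|B) = P(B|A) × P(A) / P(B)

Step 1: Calculate P(B) using law of total probability
P(B) = P(B|A)P(A) + P(B|¬A)P(¬A)
     = 0.6000 × 0.1304 + 0.1000 × 0.8696
     = 0.07824000 + 0.08696000
     = 0.16520000

Step 2: Apply Bayes' theorem
P(A|B) = P(B|A) × P(A) / P(B)
       = 0.07824000 / 0.16520000
       = 0.4736


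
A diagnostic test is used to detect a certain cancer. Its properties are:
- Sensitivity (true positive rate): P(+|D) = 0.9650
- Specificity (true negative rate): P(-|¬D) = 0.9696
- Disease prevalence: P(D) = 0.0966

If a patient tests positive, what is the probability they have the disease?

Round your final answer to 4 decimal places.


Let D = has disease, + = positive test

Given:
- P(D) = 0.0966 (prevalence)
- P(+|D) = 0.9650 (sensitivity)
- P(-|¬D) = 0.9696 (specificity)
- P(+|¬D) = 0.0304 (false positive rate = 1 - specificity)

Step 1: Find P(+)
P(+) = P(+|D)P(D) + P(+|¬D)P(¬D)
     = 0.9650 × 0.0966 + 0.0304 × 0.9034
     = 0.09321900 + 0.02746336
     = 0.12068236

Step 2: Apply Bayes' theorem for P(D|+)
P(D|+) = P(+|D)P(D) / P(+)
       = 0.09321900 / 0.12068236
       = 0.7724


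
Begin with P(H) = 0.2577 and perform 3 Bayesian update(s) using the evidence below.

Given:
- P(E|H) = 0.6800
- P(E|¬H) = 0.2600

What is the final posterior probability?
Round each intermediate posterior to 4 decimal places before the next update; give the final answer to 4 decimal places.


Sequential Bayesian updating:

Initial prior: P(H) = 0.2577

Update 1:
  P(E) = 0.6800 × 0.2577 + 0.2600 × 0.7423 = 0.17523600 + 0.19299800 = 0.36823400
  P(H|E) = 0.17523600 / 0.36823400 = 0.4759

Update 2:
  P(E) = 0.6800 × 0.4759 + 0.2600 × 0.5241 = 0.32361200 + 0.13626600 = 0.45987800
  P(H|E) = 0.32361200 / 0.45987800 = 0.7037

Update 3:
  P(E) = 0.6800 × 0.7037 + 0.2600 × 0.2963 = 0.47851600 + 0.07703800 = 0.55555400
  P(H|E) = 0.47851600 / 0.55555400 = 0.8613

Final posterior: 0.8613


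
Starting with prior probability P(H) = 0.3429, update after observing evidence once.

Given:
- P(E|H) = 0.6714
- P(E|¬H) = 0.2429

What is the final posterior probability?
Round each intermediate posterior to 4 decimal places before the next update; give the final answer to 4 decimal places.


Sequential Bayesian updating:

Initial prior: P(H) = 0.3429

Update 1:
  P(E) = 0.6714 × 0.3429 + 0.2429 × 0.6571 = 0.23022306 + 0.15960959 = 0.38983265
  P(H|E) = 0.23022306 / 0.38983265 = 0.5906

Final posterior: 0.5906


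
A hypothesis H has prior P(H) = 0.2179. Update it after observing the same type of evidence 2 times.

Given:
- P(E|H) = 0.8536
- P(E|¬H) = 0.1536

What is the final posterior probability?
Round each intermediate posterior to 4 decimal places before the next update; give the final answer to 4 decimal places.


Sequential Bayesian updating:

Initial prior: P(H) = 0.2179

Update 1:
  P(E) = 0.8536 × 0.2179 + 0.1536 × 0.7821 = 0.18599944 + 0.12013056 = 0.30613000
  P(H|E) = 0.18599944 / 0.30613000 = 0.6076

Update 2:
  P(E) = 0.8536 × 0.6076 + 0.1536 × 0.3924 = 0.51864736 + 0.06027264 = 0.57892000
  P(H|E) = 0.51864736 / 0.57892000 = 0.8959

Final posterior: 0.8959


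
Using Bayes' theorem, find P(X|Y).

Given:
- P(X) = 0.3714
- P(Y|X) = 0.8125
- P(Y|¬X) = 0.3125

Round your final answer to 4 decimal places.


Bayes' theorem: P(X|Y) = P(Y|X) × P(X) / P(Y)

Step 1: Calculate P(Y) using law of total probability
P(Y) = P(Y|X)P(X) + P(Y|¬X)P(¬X)
     = 0.8125 × 0.3714 + 0.3125 × 0.6286
     = 0.30176250 + 0.19643750
     = 0.49820000

Step 2: Apply Bayes' theorem
P(X|Y) = P(Y|X) × P(X) / P(Y)
       = 0.30176250 / 0.49820000
       = 0.6057


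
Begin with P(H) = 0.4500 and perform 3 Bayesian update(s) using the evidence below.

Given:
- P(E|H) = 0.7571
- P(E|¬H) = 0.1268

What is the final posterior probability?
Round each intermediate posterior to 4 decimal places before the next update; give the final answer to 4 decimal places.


Sequential Bayesian updating:

Initial prior: P(H) = 0.4500

Update 1:
  P(E) = 0.7571 × 0.4500 + 0.1268 × 0.5500 = 0.34069500 + 0.06974000 = 0.41043500
  P(H|E) = 0.34069500 / 0.41043500 = 0.8301

Update 2:
  P(E) = 0.7571 × 0.8301 + 0.1268 × 0.1699 = 0.62846871 + 0.02154332 = 0.65001203
  P(H|E) = 0.62846871 / 0.65001203 = 0.9669

Update 3:
  P(E) = 0.7571 × 0.9669 + 0.1268 × 0.0331 = 0.73203999 + 0.00419708 = 0.73623707
  P(H|E) = 0.73203999 / 0.73623707 = 0.9943

Final posterior: 0.9943


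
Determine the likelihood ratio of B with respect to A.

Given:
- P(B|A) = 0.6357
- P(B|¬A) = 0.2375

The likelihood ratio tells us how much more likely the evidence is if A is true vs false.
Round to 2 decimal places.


Likelihood Ratio (LR) = P(B|A) / P(B|¬A)

LR = 0.6357 / 0.2375
   = 2.68

The evidence is 2.68 times more likely if A is true than if A is false.
Since LR > 1, the evidence supports A over ¬A.


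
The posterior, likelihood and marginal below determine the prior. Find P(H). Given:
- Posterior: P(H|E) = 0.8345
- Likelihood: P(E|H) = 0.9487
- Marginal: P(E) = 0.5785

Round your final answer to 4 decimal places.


From Bayes' theorem: P(H|E) = P(E|H) × P(H) / P(E)

Rearranging for P(H):
P(H) = P(H|E) × P(E) / P(E|H)
     = 0.8345 × 0.5785 / 0.9487
     = 0.48275825 / 0.9487
     = 0.5089


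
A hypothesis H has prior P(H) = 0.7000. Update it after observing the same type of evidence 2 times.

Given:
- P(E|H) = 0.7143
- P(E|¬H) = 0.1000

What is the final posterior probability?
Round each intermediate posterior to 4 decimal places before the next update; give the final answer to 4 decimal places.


Sequential Bayesian updating:

Initial prior: P(H) = 0.7000

Update 1:
  P(E) = 0.7143 × 0.7000 + 0.1000 × 0.3000 = 0.50001000 + 0.03000000 = 0.53001000
  P(H|E) = 0.50001000 / 0.53001000 = 0.9434

Update 2:
  P(E) = 0.7143 × 0.9434 + 0.1000 × 0.0566 = 0.67387062 + 0.00566000 = 0.67953062
  P(H|E) = 0.67387062 / 0.67953062 = 0.9917

Final posterior: 0.9917


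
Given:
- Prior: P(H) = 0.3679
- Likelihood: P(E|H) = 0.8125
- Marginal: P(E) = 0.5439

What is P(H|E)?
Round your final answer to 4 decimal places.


Using Bayes' theorem:

P(H|E) = P(E|H) × P(H) / P(E)
       = 0.8125 × 0.3679 / 0.5439
       = 0.29891875 / 0.5439
       = 0.5496

The evidence strengthens our belief in H.
Prior: 0.3679 → Posterior: 0.5496


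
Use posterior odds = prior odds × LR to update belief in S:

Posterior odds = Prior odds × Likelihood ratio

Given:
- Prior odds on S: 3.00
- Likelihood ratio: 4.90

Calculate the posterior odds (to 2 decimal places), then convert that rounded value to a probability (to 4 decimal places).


Step 1: Calculate posterior odds
Posterior odds = Prior odds × LR
               = 3.00 × 4.90
               = 14.70

Step 2: Convert to probability
P(S|E) = Posterior odds / (1 + Posterior odds)
       = 14.70 / (1 + 14.70)
       = 14.70 / 15.70
       = 0.9363

The evidence increased P(S) from 0.7500 to 0.9363.


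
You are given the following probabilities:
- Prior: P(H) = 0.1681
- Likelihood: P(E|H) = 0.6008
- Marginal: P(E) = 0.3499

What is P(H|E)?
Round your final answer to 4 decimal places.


Using Bayes' theorem:

P(H|E) = P(E|H) × P(H) / P(E)
       = 0.6008 × 0.1681 / 0.3499
       = 0.10099448 / 0.3499
       = 0.2886

The evidence strengthens our belief in H.
Prior: 0.1681 → Posterior: 0.2886


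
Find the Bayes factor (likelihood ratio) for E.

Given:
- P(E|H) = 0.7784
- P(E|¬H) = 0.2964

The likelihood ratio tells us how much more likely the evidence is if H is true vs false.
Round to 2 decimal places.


Likelihood Ratio (LR) = P(E|H) / P(E|¬H)

LR = 0.7784 / 0.2964
   = 2.63

The evidence is 2.63 times more likely if H is true than if H is false.
LR > 1, so observing E raises the odds in favor of H.


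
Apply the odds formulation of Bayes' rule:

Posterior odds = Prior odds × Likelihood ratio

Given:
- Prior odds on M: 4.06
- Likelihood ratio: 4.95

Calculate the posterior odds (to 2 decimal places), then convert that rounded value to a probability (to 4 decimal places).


Step 1: Calculate posterior odds
Posterior odds = Prior odds × LR
               = 4.06 × 4.95
               = 20.10

Step 2: Convert to probability
P(M|E) = Posterior odds / (1 + Posterior odds)
       = 20.10 / (1 + 20.10)
       = 20.10 / 21.10
       = 0.9526

The evidence increased P(M) from 0.8024 to 0.9526.


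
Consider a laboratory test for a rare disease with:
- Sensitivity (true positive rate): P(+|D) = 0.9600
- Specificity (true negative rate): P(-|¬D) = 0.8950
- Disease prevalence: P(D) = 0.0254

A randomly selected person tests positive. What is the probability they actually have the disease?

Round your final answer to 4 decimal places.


Let D = has disease, + = positive test

Given:
- P(D) = 0.0254 (prevalence)
- P(+|D) = 0.9600 (sensitivity)
- P(-|¬D) = 0.8950 (specificity)
- P(+|¬D) = 0.1050 (false positive rate = 1 - specificity)

Step 1: Find P(+)
P(+) = P(+|D)P(D) + P(+|¬D)P(¬D)
     = 0.9600 × 0.0254 + 0.1050 × 0.9746
     = 0.02438400 + 0.10233300
     = 0.12671700

Step 2: Apply Bayes' theorem for P(D|+)
P(D|+) = P(+|D)P(D) / P(+)
       = 0.02438400 / 0.12671700
       = 0.1924


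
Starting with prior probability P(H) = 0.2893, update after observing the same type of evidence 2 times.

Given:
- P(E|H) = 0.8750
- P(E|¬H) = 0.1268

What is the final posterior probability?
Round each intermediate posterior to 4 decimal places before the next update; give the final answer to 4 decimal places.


Sequential Bayesian updating:

Initial prior: P(H) = 0.2893

Update 1:
  P(E) = 0.8750 × 0.2893 + 0.1268 × 0.7107 = 0.25313750 + 0.09011676 = 0.34325426
  P(H|E) = 0.25313750 / 0.34325426 = 0.7375

Update 2:
  P(E) = 0.8750 × 0.7375 + 0.1268 × 0.2625 = 0.64531250 + 0.03328500 = 0.67859750
  P(H|E) = 0.64531250 / 0.67859750 = 0.9510

Final posterior: 0.9510


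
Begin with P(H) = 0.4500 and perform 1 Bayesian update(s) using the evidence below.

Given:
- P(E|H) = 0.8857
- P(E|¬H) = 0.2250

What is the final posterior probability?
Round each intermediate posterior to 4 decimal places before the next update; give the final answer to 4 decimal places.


Sequential Bayesian updating:

Initial prior: P(H) = 0.4500

Update 1:
  P(E) = 0.8857 × 0.4500 + 0.2250 × 0.5500 = 0.39856500 + 0.12375000 = 0.52231500
  P(H|E) = 0.39856500 / 0.52231500 = 0.7631

Final posterior: 0.7631


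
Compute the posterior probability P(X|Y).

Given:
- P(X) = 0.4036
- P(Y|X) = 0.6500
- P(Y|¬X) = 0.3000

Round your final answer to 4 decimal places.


Bayes' theorem: P(X|Y) = P(Y|X) × P(X) / P(Y)

Step 1: Calculate P(Y) using law of total probability
P(Y) = P(Y|X)P(X) + P(Y|¬X)P(¬X)
     = 0.6500 × 0.4036 + 0.3000 × 0.5964
     = 0.26234000 + 0.17892000
     = 0.44126000

Step 2: Apply Bayes' theorem
P(X|Y) = P(Y|X) × P(X) / P(Y)
       = 0.26234000 / 0.44126000
       = 0.5945


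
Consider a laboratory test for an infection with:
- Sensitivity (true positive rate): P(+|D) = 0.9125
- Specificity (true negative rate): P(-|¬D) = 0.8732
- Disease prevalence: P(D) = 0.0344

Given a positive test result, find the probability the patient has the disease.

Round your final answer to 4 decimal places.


Let D = has disease, + = positive test

Given:
- P(D) = 0.0344 (prevalence)
- P(+|D) = 0.9125 (sensitivity)
- P(-|¬D) = 0.8732 (specificity)
- P(+|¬D) = 0.1268 (false positive rate = 1 - specificity)

Step 1: Find P(+)
P(+) = P(+|D)P(D) + P(+|¬D)P(¬D)
     = 0.9125 × 0.0344 + 0.1268 × 0.9656
     = 0.03139000 + 0.12243808
     = 0.15382808

Step 2: Apply Bayes' theorem for P(D|+)
P(D|+) = P(+|D)P(D) / P(+)
       = 0.03139000 / 0.15382808
       = 0.2041


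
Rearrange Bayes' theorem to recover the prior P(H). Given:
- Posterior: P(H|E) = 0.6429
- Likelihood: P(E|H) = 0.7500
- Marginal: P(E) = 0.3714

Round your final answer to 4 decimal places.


From Bayes' theorem: P(H|E) = P(E|H) × P(H) / P(E)

Rearranging for P(H):
P(H) = P(H|E) × P(E) / P(E|H)
     = 0.6429 × 0.3714 / 0.7500
     = 0.23877306 / 0.7500
     = 0.3184


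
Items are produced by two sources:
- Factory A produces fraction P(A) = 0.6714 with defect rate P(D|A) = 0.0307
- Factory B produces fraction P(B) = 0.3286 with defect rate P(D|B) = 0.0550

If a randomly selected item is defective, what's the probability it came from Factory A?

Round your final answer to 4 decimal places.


Let A = from Factory A, D = defective

Given:
- P(A) = 0.6714, P(B) = 0.3286
- P(D|A) = 0.0307, P(D|B) = 0.0550

Step 1: Find P(D)
P(D) = P(D|A)P(A) + P(D|B)P(B)
     = 0.0307 × 0.6714 + 0.0550 × 0.3286
     = 0.02061198 + 0.01807300
     = 0.03868498

Step 2: Apply Bayes' theorem
P(A|D) = P(D|A)P(A) / P(D)
       = 0.02061198 / 0.03868498
       = 0.5328


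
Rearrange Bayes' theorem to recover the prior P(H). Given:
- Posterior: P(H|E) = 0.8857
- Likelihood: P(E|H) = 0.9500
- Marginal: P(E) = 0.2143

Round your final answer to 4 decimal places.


From Bayes' theorem: P(H|E) = P(E|H) × P(H) / P(E)

Rearranging for P(H):
P(H) = P(H|E) × P(E) / P(E|H)
     = 0.8857 × 0.2143 / 0.9500
     = 0.18980551 / 0.9500
     = 0.1998


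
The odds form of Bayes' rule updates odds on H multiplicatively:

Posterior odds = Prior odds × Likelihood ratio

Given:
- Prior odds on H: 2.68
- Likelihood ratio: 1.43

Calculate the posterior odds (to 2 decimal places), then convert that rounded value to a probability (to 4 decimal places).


Step 1: Calculate posterior odds
Posterior odds = Prior odds × LR
               = 2.68 × 1.43
               = 3.83

Step 2: Convert to probability
P(H|E) = Posterior odds / (1 + Posterior odds)
       = 3.83 / (1 + 3.83)
       = 3.83 / 4.83
       = 0.7930

The evidence increased P(H) from 0.7283 to 0.7930.


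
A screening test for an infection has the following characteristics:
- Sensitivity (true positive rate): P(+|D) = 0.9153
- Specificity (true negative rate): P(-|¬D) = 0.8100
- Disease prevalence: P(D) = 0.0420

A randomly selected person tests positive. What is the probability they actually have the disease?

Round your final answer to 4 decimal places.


Let D = has disease, + = positive test

Given:
- P(D) = 0.0420 (prevalence)
- P(+|D) = 0.9153 (sensitivity)
- P(-|¬D) = 0.8100 (specificity)
- P(+|¬D) = 0.1900 (false positive rate = 1 - specificity)

Step 1: Find P(+)
P(+) = P(+|D)P(D) + P(+|¬D)P(¬D)
     = 0.9153 × 0.0420 + 0.1900 × 0.9580
     = 0.03844260 + 0.18202000
     = 0.22046260

Step 2: Apply Bayes' theorem for P(D|+)
P(D|+) = P(+|D)P(D) / P(+)
       = 0.03844260 / 0.22046260
       = 0.1744


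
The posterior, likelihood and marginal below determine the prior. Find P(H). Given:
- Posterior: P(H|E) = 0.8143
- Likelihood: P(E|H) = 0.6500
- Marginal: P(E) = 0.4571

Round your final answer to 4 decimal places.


From Bayes' theorem: P(H|E) = P(E|H) × P(H) / P(E)

Rearranging for P(H):
P(H) = P(H|E) × P(E) / P(E|H)
     = 0.8143 × 0.4571 / 0.6500
     = 0.37221653 / 0.6500
     = 0.5726


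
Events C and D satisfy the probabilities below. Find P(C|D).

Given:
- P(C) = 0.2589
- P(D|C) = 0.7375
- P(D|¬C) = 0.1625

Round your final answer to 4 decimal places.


Bayes' theorem: P(C|D) = P(D|C) × P(C) / P(D)

Step 1: Calculate P(D) using law of total probability
P(D) = P(D|C)P(C) + P(D|¬C)P(¬C)
     = 0.7375 × 0.2589 + 0.1625 × 0.7411
     = 0.19093875 + 0.12042875
     = 0.31136750

Step 2: Apply Bayes' theorem
P(C|D) = P(D|C) × P(C) / P(D)
       = 0.19093875 / 0.31136750
       = 0.6132


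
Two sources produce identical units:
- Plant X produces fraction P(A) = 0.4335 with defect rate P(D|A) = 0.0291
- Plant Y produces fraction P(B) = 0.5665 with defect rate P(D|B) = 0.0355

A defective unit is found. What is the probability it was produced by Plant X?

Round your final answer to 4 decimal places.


Let A = from Plant X, D = defective

Given:
- P(A) = 0.4335, P(B) = 0.5665
- P(D|A) = 0.0291, P(D|B) = 0.0355

Step 1: Find P(D)
P(D) = P(D|A)P(A) + P(D|B)P(B)
     = 0.0291 × 0.4335 + 0.0355 × 0.5665
     = 0.01261485 + 0.02011075
     = 0.03272560

Step 2: Apply Bayes' theorem
P(A|D) = P(D|A)P(A) / P(D)
       = 0.01261485 / 0.03272560
       = 0.3855


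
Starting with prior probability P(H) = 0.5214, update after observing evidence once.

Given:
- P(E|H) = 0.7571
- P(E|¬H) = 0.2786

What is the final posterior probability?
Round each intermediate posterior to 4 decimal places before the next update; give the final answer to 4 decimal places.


Sequential Bayesian updating:

Initial prior: P(H) = 0.5214

Update 1:
  P(E) = 0.7571 × 0.5214 + 0.2786 × 0.4786 = 0.39475194 + 0.13333796 = 0.52808990
  P(H|E) = 0.39475194 / 0.52808990 = 0.7475

Final posterior: 0.7475


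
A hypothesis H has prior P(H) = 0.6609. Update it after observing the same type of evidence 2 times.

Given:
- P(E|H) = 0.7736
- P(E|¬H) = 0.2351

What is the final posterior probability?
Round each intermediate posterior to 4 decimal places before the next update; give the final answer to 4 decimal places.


Sequential Bayesian updating:

Initial prior: P(H) = 0.6609

Update 1:
  P(E) = 0.7736 × 0.6609 + 0.2351 × 0.3391 = 0.51127224 + 0.07972241 = 0.59099465
  P(H|E) = 0.51127224 / 0.59099465 = 0.8651

Update 2:
  P(E) = 0.7736 × 0.8651 + 0.2351 × 0.1349 = 0.66924136 + 0.03171499 = 0.70095635
  P(H|E) = 0.66924136 / 0.70095635 = 0.9548

Final posterior: 0.9548


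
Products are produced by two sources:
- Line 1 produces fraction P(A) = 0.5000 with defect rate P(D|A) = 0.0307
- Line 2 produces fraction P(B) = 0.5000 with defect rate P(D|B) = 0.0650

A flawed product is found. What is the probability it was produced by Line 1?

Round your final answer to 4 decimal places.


Let A = from Line 1, D = flawed

Given:
- P(A) = 0.5000, P(B) = 0.5000
- P(D|A) = 0.0307, P(D|B) = 0.0650

Step 1: Find P(D)
P(D) = P(D|A)P(A) + P(D|B)P(B)
     = 0.0307 × 0.5000 + 0.0650 × 0.5000
     = 0.01535000 + 0.03250000
     = 0.04785000

Step 2: Apply Bayes' theorem
P(A|D) = P(D|A)P(A) / P(D)
       = 0.01535000 / 0.04785000
       = 0.3208


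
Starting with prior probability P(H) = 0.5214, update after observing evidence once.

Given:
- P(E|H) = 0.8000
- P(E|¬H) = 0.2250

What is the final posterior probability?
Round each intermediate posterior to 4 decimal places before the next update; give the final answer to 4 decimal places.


Sequential Bayesian updating:

Initial prior: P(H) = 0.5214

Update 1:
  P(E) = 0.8000 × 0.5214 + 0.2250 × 0.4786 = 0.41712000 + 0.10768500 = 0.52480500
  P(H|E) = 0.41712000 / 0.52480500 = 0.7948

Final posterior: 0.7948


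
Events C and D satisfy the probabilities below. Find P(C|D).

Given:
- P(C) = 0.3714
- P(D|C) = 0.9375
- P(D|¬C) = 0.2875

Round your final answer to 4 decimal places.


Bayes' theorem: P(C|D) = P(D|C) × P(C) / P(D)

Step 1: Calculate P(D) using law of total probability
P(D) = P(D|C)P(C) + P(D|¬C)P(¬C)
     = 0.9375 × 0.3714 + 0.2875 × 0.6286
     = 0.34818750 + 0.18072250
     = 0.52891000

Step 2: Apply Bayes' theorem
P(C|D) = P(D|C) × P(C) / P(D)
       = 0.34818750 / 0.52891000
       = 0.6583


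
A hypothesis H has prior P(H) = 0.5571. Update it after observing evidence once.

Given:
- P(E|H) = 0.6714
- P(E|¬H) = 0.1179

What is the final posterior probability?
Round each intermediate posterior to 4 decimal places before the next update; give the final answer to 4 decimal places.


Sequential Bayesian updating:

Initial prior: P(H) = 0.5571

Update 1:
  P(E) = 0.6714 × 0.5571 + 0.1179 × 0.4429 = 0.37403694 + 0.05221791 = 0.42625485
  P(H|E) = 0.37403694 / 0.42625485 = 0.8775

Final posterior: 0.8775
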